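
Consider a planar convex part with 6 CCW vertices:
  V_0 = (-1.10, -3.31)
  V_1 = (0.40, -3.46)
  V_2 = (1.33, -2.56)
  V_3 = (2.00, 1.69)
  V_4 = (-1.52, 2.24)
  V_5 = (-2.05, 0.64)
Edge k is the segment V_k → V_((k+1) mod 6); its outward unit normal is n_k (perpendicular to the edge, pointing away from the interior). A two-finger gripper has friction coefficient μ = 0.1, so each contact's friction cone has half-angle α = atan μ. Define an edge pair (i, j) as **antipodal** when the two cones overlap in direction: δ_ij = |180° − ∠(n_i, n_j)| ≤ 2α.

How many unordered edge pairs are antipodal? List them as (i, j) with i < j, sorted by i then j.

α = atan 0.1 = 5.71°;  2α = 11.42°
n_0 = (-0.0995, -0.9950)
n_1 = (+0.6954, -0.7186)
n_2 = (+0.9878, -0.1557)
n_3 = (+0.1544, +0.9880)
n_4 = (-0.9493, +0.3144)
n_5 = (-0.9723, -0.2338)
  (0,1): δ = 130.23°  ·
  (0,2): δ = 93.25°  ·
  (0,3): δ = 3.17°  ✓
  (0,4): δ = 77.38°  ·
  (0,5): δ = 109.23°  ·
  (1,2): δ = 143.02°  ·
  (1,3): δ = 52.94°  ·
  (1,4): δ = 27.61°  ·
  (1,5): δ = 59.46°  ·
  (2,3): δ = 89.92°  ·
  (2,4): δ = 9.37°  ✓
  (2,5): δ = 22.48°  ·
  (3,4): δ = 99.45°  ·
  (3,5): δ = 67.60°  ·
  (4,5): δ = 148.15°  ·
antipodal pairs: 2

count = 2; pairs: (0,3), (2,4)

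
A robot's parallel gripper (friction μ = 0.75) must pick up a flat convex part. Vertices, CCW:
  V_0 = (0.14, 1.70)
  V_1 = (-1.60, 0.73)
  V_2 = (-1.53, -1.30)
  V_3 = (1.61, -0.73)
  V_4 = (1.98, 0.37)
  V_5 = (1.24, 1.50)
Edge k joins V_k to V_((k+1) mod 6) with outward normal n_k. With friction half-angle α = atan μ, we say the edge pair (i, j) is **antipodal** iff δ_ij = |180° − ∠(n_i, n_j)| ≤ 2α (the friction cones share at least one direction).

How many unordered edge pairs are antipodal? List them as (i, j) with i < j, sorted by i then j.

count = 6; pairs: (0,2), (0,3), (1,3), (1,4), (2,4), (2,5)

α = atan 0.75 = 36.87°;  2α = 73.74°
n_0 = (-0.4869, +0.8734)
n_1 = (-0.9994, -0.0345)
n_2 = (+0.1786, -0.9839)
n_3 = (+0.9478, -0.3188)
n_4 = (+0.8366, +0.5478)
n_5 = (+0.1789, +0.9839)
  (0,1): δ = 117.16°  ·
  (0,2): δ = 18.85°  ✓
  (0,3): δ = 42.27°  ✓
  (0,4): δ = 94.08°  ·
  (0,5): δ = 140.56°  ·
  (1,2): δ = 81.69°  ·
  (1,3): δ = 20.57°  ✓
  (1,4): δ = 31.24°  ✓
  (1,5): δ = 77.72°  ·
  (2,3): δ = 118.88°  ·
  (2,4): δ = 67.07°  ✓
  (2,5): δ = 20.59°  ✓
  (3,4): δ = 128.19°  ·
  (3,5): δ = 81.71°  ·
  (4,5): δ = 133.52°  ·
antipodal pairs: 6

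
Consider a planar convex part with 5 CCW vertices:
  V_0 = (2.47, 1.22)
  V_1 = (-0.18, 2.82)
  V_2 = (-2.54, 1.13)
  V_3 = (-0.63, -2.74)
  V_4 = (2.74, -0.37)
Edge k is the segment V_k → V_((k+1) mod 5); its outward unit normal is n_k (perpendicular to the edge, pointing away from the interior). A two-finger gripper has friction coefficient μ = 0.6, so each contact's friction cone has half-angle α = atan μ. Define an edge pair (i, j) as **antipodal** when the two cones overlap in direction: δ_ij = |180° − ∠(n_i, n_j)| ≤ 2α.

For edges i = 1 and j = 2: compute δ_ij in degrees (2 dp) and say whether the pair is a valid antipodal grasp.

α = atan 0.6 = 30.96°;  2α = 61.93°
edge 1: e_1 = (-2.36, -1.69);  n_1 = (-0.5822, +0.8130)
edge 2: e_2 = (+1.91, -3.87);  n_2 = (-0.8967, -0.4426)
∠(n_1, n_2) = 80.66°
δ = |180° − 80.66°| = 99.34°
99.34° > 2α = 61.93°  →  invalid

δ = 99.34°, invalid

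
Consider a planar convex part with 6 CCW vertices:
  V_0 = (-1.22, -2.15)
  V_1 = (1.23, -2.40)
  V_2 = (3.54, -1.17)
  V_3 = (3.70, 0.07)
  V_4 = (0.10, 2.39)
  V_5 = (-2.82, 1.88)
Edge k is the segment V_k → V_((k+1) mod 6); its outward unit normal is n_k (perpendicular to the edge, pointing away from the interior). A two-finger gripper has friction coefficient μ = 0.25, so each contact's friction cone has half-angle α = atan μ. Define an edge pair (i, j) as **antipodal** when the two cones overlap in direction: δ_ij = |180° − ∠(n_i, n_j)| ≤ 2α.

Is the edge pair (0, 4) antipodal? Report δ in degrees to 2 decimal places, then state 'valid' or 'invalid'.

α = atan 0.25 = 14.04°;  2α = 28.07°
edge 0: e_0 = (+2.45, -0.25);  n_0 = (-0.1015, -0.9948)
edge 4: e_4 = (-2.92, -0.51);  n_4 = (-0.1721, +0.9851)
∠(n_0, n_4) = 164.27°
δ = |180° − 164.27°| = 15.73°
15.73° ≤ 2α = 28.07°  →  valid

δ = 15.73°, valid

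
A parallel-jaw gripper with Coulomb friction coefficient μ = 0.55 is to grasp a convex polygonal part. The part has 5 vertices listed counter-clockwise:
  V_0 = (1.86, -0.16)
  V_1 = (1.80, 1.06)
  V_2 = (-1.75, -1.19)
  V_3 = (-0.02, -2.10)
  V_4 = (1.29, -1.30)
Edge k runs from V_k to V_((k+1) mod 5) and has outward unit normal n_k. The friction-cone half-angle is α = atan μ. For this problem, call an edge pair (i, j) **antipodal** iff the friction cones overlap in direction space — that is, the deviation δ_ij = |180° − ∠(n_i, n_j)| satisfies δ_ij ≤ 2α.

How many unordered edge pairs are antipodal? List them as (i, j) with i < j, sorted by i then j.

count = 2; pairs: (1,3), (1,4)

α = atan 0.55 = 28.81°;  2α = 57.62°
n_0 = (+0.9988, +0.0491)
n_1 = (-0.5353, +0.8446)
n_2 = (-0.4655, -0.8850)
n_3 = (+0.5212, -0.8534)
n_4 = (+0.8944, -0.4472)
  (0,1): δ = 60.45°  ·
  (0,2): δ = 59.44°  ·
  (0,3): δ = 118.60°  ·
  (0,4): δ = 150.62°  ·
  (1,2): δ = 60.11°  ·
  (1,3): δ = 0.95°  ✓
  (1,4): δ = 31.07°  ✓
  (2,3): δ = 120.84°  ·
  (2,4): δ = 88.82°  ·
  (3,4): δ = 147.98°  ·
antipodal pairs: 2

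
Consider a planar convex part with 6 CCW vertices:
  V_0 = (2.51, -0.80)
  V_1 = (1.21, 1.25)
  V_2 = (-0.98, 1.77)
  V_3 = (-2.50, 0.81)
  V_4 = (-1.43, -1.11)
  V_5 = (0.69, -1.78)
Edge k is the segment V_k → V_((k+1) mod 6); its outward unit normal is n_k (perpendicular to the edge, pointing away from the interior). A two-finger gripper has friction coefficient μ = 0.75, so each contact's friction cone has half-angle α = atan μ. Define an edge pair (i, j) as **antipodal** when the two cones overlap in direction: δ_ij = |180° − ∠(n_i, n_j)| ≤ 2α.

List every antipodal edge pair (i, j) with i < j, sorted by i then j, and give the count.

α = atan 0.75 = 36.87°;  2α = 73.74°
n_0 = (+0.8445, +0.5355)
n_1 = (+0.2310, +0.9729)
n_2 = (-0.5340, +0.8455)
n_3 = (-0.8735, -0.4868)
n_4 = (-0.3013, -0.9535)
n_5 = (+0.4741, -0.8805)
  (0,1): δ = 135.74°  ·
  (0,2): δ = 90.11°  ·
  (0,3): δ = 3.25°  ✓
  (0,4): δ = 40.08°  ✓
  (0,5): δ = 85.92°  ·
  (1,2): δ = 134.37°  ·
  (1,3): δ = 47.51°  ✓
  (1,4): δ = 4.18°  ✓
  (1,5): δ = 41.66°  ✓
  (2,3): δ = 93.15°  ·
  (2,4): δ = 49.81°  ✓
  (2,5): δ = 3.97°  ✓
  (3,4): δ = 136.67°  ·
  (3,5): δ = 90.83°  ·
  (4,5): δ = 134.16°  ·
antipodal pairs: 7

count = 7; pairs: (0,3), (0,4), (1,3), (1,4), (1,5), (2,4), (2,5)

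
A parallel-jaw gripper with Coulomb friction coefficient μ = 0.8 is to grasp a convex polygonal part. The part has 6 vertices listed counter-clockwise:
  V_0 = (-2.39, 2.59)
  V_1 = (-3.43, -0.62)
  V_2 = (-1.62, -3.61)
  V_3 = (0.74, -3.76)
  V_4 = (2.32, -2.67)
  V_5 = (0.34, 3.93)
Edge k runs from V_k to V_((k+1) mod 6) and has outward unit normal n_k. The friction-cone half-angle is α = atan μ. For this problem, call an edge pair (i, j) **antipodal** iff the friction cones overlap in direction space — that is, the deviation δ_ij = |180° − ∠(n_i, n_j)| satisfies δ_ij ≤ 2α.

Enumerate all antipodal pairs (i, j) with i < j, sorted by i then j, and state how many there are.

count = 7; pairs: (0,2), (0,3), (0,4), (1,4), (2,4), (2,5), (3,5)

α = atan 0.8 = 38.66°;  2α = 77.32°
n_0 = (-0.9513, +0.3082)
n_1 = (-0.8555, -0.5179)
n_2 = (-0.0634, -0.9980)
n_3 = (+0.5679, -0.8231)
n_4 = (+0.9578, +0.2873)
n_5 = (-0.4406, +0.8977)
  (0,1): δ = 130.86°  ·
  (0,2): δ = 75.69°  ✓
  (0,3): δ = 37.45°  ✓
  (0,4): δ = 34.65°  ✓
  (0,5): δ = 134.10°  ·
  (1,2): δ = 124.83°  ·
  (1,3): δ = 86.59°  ·
  (1,4): δ = 14.49°  ✓
  (1,5): δ = 84.96°  ·
  (2,3): δ = 141.76°  ·
  (2,4): δ = 69.66°  ✓
  (2,5): δ = 29.78°  ✓
  (3,4): δ = 107.90°  ·
  (3,5): δ = 8.46°  ✓
  (4,5): δ = 80.56°  ·
antipodal pairs: 7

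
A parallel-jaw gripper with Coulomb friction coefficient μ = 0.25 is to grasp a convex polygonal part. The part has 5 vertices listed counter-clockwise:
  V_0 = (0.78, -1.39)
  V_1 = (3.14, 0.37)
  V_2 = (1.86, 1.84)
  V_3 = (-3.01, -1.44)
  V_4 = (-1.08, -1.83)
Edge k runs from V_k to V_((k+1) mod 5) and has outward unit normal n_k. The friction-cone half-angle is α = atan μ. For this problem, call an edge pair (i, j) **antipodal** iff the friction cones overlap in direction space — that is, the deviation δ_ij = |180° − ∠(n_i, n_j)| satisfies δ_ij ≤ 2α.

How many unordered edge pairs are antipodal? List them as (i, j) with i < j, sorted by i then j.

count = 2; pairs: (0,2), (2,4)

α = atan 0.25 = 14.04°;  2α = 28.07°
n_0 = (+0.5978, -0.8016)
n_1 = (+0.7542, +0.6567)
n_2 = (-0.5586, +0.8294)
n_3 = (-0.1981, -0.9802)
n_4 = (+0.2302, -0.9731)
  (0,1): δ = 85.67°  ·
  (0,2): δ = 2.75°  ✓
  (0,3): δ = 131.86°  ·
  (0,4): δ = 156.59°  ·
  (1,2): δ = 97.09°  ·
  (1,3): δ = 37.53°  ·
  (1,4): δ = 62.26°  ·
  (2,3): δ = 45.38°  ·
  (2,4): δ = 20.65°  ✓
  (3,4): δ = 155.27°  ·
antipodal pairs: 2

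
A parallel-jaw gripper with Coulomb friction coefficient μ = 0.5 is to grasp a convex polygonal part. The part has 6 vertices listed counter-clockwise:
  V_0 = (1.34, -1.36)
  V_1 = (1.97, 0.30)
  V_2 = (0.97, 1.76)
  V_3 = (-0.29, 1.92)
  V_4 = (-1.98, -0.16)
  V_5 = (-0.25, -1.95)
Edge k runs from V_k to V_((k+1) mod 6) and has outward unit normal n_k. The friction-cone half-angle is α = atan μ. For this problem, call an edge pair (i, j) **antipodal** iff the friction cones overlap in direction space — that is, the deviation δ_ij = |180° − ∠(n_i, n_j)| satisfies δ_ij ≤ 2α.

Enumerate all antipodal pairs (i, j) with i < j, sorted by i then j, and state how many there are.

α = atan 0.5 = 26.57°;  2α = 53.13°
n_0 = (+0.9349, -0.3548)
n_1 = (+0.8250, +0.5651)
n_2 = (+0.1260, +0.9920)
n_3 = (-0.7761, +0.6306)
n_4 = (-0.7191, -0.6950)
n_5 = (+0.3479, -0.9375)
  (0,1): δ = 124.81°  ·
  (0,2): δ = 76.45°  ·
  (0,3): δ = 18.31°  ✓
  (0,4): δ = 64.81°  ·
  (0,5): δ = 131.14°  ·
  (1,2): δ = 131.65°  ·
  (1,3): δ = 73.50°  ·
  (1,4): δ = 9.61°  ✓
  (1,5): δ = 75.95°  ·
  (2,3): δ = 121.86°  ·
  (2,4): δ = 38.74°  ✓
  (2,5): δ = 27.60°  ✓
  (3,4): δ = 96.88°  ·
  (3,5): δ = 30.55°  ✓
  (4,5): δ = 113.67°  ·
antipodal pairs: 5

count = 5; pairs: (0,3), (1,4), (2,4), (2,5), (3,5)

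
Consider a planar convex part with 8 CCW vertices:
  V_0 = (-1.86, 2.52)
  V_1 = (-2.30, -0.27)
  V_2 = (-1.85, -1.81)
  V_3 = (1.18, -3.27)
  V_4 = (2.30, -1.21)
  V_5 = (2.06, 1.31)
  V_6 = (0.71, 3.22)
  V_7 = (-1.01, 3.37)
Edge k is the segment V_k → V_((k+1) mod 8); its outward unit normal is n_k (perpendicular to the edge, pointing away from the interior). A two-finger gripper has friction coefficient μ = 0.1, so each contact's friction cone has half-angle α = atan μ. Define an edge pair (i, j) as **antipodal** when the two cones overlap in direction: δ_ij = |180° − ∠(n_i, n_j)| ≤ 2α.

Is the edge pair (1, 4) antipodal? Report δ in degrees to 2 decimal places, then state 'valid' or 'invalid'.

α = atan 0.1 = 5.71°;  2α = 11.42°
edge 1: e_1 = (+0.45, -1.54);  n_1 = (-0.9599, -0.2805)
edge 4: e_4 = (-0.24, +2.52);  n_4 = (+0.9955, +0.0948)
∠(n_1, n_4) = 169.15°
δ = |180° − 169.15°| = 10.85°
10.85° ≤ 2α = 11.42°  →  valid

δ = 10.85°, valid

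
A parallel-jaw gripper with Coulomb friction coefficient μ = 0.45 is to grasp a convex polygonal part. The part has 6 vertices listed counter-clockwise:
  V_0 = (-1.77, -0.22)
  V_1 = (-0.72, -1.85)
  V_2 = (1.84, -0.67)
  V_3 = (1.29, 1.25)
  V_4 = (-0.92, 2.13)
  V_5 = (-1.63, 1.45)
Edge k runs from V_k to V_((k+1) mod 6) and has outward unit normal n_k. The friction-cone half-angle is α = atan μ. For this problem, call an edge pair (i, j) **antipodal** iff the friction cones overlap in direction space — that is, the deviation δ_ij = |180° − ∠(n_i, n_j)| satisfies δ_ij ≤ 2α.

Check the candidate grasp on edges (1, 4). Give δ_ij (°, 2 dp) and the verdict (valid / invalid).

α = atan 0.45 = 24.23°;  2α = 48.46°
edge 1: e_1 = (+2.56, +1.18);  n_1 = (+0.4186, -0.9082)
edge 4: e_4 = (-0.71, -0.68);  n_4 = (-0.6917, +0.7222)
∠(n_1, n_4) = 160.98°
δ = |180° − 160.98°| = 19.02°
19.02° ≤ 2α = 48.46°  →  valid

δ = 19.02°, valid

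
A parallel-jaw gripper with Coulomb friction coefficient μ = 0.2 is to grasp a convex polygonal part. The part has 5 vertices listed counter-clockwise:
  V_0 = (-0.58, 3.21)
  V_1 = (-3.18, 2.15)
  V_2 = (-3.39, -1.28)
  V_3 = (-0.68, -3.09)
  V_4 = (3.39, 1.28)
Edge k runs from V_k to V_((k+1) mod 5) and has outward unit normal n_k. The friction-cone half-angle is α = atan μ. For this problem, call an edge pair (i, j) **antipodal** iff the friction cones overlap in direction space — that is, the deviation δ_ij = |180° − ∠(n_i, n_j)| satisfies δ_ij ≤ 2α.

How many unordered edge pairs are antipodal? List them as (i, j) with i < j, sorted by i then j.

α = atan 0.2 = 11.31°;  2α = 22.62°
n_0 = (-0.3775, +0.9260)
n_1 = (-0.9981, +0.0611)
n_2 = (-0.5554, -0.8316)
n_3 = (+0.7318, -0.6815)
n_4 = (+0.4372, +0.8994)
  (0,1): δ = 115.68°  ·
  (0,2): δ = 55.92°  ·
  (0,3): δ = 24.86°  ·
  (0,4): δ = 131.89°  ·
  (1,2): δ = 120.24°  ·
  (1,3): δ = 39.46°  ·
  (1,4): δ = 67.58°  ·
  (2,3): δ = 99.23°  ·
  (2,4): δ = 7.81°  ✓
  (3,4): δ = 72.96°  ·
antipodal pairs: 1

count = 1; pairs: (2,4)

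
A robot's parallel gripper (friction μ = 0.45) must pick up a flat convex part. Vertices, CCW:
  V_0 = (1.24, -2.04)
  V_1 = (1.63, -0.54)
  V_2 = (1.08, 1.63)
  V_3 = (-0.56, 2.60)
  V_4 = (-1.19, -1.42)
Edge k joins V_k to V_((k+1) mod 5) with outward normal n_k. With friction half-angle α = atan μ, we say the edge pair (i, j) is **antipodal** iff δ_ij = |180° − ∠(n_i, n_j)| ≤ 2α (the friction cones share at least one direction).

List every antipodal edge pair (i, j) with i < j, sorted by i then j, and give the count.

α = atan 0.45 = 24.23°;  2α = 48.46°
n_0 = (+0.9678, -0.2516)
n_1 = (+0.9693, +0.2457)
n_2 = (+0.5091, +0.8607)
n_3 = (-0.9879, +0.1548)
n_4 = (-0.2472, -0.9690)
  (0,1): δ = 151.20°  ·
  (0,2): δ = 106.03°  ·
  (0,3): δ = 5.67°  ✓
  (0,4): δ = 90.26°  ·
  (1,2): δ = 134.83°  ·
  (1,3): δ = 23.13°  ✓
  (1,4): δ = 61.46°  ·
  (2,3): δ = 68.30°  ·
  (2,4): δ = 16.29°  ✓
  (3,4): δ = 95.41°  ·
antipodal pairs: 3

count = 3; pairs: (0,3), (1,3), (2,4)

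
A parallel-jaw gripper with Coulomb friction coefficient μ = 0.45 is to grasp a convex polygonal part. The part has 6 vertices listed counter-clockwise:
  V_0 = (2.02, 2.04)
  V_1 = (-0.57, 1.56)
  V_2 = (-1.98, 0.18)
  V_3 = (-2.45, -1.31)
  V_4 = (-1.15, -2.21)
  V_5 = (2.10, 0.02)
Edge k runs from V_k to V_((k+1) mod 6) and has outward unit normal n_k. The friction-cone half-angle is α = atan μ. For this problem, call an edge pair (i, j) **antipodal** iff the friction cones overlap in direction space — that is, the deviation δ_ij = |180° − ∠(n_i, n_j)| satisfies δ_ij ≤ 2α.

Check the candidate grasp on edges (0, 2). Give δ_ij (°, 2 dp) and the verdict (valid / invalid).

δ = 118.01°, invalid

α = atan 0.45 = 24.23°;  2α = 48.46°
edge 0: e_0 = (-2.59, -0.48);  n_0 = (-0.1822, +0.9833)
edge 2: e_2 = (-0.47, -1.49);  n_2 = (-0.9537, +0.3008)
∠(n_0, n_2) = 61.99°
δ = |180° − 61.99°| = 118.01°
118.01° > 2α = 48.46°  →  invalid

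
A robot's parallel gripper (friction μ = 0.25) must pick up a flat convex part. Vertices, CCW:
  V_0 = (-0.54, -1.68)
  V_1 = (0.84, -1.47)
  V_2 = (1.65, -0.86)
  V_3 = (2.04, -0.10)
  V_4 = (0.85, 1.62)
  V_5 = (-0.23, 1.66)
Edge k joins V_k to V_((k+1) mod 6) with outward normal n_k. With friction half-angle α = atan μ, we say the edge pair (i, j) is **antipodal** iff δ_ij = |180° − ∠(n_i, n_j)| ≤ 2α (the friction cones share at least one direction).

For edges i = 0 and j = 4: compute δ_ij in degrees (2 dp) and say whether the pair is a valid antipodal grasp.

α = atan 0.25 = 14.04°;  2α = 28.07°
edge 0: e_0 = (+1.38, +0.21);  n_0 = (+0.1504, -0.9886)
edge 4: e_4 = (-1.08, +0.04);  n_4 = (+0.0370, +0.9993)
∠(n_0, n_4) = 169.23°
δ = |180° − 169.23°| = 10.77°
10.77° ≤ 2α = 28.07°  →  valid

δ = 10.77°, valid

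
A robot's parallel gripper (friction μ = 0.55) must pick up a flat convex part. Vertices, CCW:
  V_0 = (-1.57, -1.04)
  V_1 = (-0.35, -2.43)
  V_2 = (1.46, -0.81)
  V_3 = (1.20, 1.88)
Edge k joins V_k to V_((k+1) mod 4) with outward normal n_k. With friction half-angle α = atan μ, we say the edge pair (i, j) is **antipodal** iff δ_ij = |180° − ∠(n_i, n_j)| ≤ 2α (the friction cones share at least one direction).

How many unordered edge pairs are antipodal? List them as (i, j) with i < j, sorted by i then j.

count = 3; pairs: (0,2), (1,3), (2,3)

α = atan 0.55 = 28.81°;  2α = 57.62°
n_0 = (-0.7516, -0.6597)
n_1 = (+0.6669, -0.7451)
n_2 = (+0.9954, +0.0962)
n_3 = (-0.7255, +0.6882)
  (0,1): δ = 89.44°  ·
  (0,2): δ = 35.75°  ✓
  (0,3): δ = 95.24°  ·
  (1,2): δ = 126.31°  ·
  (1,3): δ = 4.68°  ✓
  (2,3): δ = 49.01°  ✓
antipodal pairs: 3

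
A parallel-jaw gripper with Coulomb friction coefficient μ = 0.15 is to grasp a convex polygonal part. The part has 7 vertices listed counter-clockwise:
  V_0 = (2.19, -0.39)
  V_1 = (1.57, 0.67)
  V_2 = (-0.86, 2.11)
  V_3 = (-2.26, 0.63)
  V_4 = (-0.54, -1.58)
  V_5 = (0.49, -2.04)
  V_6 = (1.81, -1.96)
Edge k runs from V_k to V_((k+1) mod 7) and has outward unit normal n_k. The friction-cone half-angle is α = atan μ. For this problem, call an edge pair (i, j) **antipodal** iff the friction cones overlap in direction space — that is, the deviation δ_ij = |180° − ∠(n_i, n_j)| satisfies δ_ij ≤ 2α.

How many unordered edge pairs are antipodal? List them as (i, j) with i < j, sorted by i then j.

α = atan 0.15 = 8.53°;  2α = 17.06°
n_0 = (+0.8632, +0.5049)
n_1 = (+0.5098, +0.8603)
n_2 = (-0.7265, +0.6872)
n_3 = (-0.7892, -0.6142)
n_4 = (-0.4078, -0.9131)
n_5 = (+0.0605, -0.9982)
n_6 = (+0.9719, -0.2352)
  (0,1): δ = 150.97°  ·
  (0,2): δ = 73.73°  ·
  (0,3): δ = 7.57°  ✓
  (0,4): δ = 35.61°  ·
  (0,5): δ = 63.14°  ·
  (0,6): δ = 136.07°  ·
  (1,2): δ = 102.76°  ·
  (1,3): δ = 21.46°  ·
  (1,4): δ = 6.59°  ✓
  (1,5): δ = 34.12°  ·
  (1,6): δ = 107.04°  ·
  (2,3): δ = 98.70°  ·
  (2,4): δ = 70.66°  ·
  (2,5): δ = 43.12°  ·
  (2,6): δ = 29.80°  ·
  (3,4): δ = 151.96°  ·
  (3,5): δ = 124.42°  ·
  (3,6): δ = 51.50°  ·
  (4,5): δ = 152.47°  ·
  (4,6): δ = 79.54°  ·
  (5,6): δ = 107.07°  ·
antipodal pairs: 2

count = 2; pairs: (0,3), (1,4)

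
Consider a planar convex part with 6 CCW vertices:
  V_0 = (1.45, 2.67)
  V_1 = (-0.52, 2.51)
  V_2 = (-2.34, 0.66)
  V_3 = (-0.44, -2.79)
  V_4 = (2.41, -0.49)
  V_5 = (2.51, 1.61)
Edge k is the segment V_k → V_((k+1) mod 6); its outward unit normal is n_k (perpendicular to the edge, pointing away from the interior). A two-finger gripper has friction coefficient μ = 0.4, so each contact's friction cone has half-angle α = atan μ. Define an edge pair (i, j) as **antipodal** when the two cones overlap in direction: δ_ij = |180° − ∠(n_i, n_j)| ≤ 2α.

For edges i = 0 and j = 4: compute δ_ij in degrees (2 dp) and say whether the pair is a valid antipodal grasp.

δ = 82.63°, invalid

α = atan 0.4 = 21.80°;  2α = 43.60°
edge 0: e_0 = (-1.97, -0.16);  n_0 = (-0.0810, +0.9967)
edge 4: e_4 = (+0.10, +2.10);  n_4 = (+0.9989, -0.0476)
∠(n_0, n_4) = 97.37°
δ = |180° − 97.37°| = 82.63°
82.63° > 2α = 43.60°  →  invalid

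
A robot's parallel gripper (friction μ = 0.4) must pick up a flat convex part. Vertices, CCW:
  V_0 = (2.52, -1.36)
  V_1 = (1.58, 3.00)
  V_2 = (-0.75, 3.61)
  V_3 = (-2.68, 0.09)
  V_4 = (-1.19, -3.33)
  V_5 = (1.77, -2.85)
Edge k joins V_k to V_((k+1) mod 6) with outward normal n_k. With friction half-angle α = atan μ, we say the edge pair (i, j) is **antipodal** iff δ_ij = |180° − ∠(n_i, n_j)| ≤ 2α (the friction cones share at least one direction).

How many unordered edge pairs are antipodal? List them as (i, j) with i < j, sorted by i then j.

α = atan 0.4 = 21.80°;  2α = 43.60°
n_0 = (+0.9775, +0.2108)
n_1 = (+0.2533, +0.9674)
n_2 = (-0.8768, +0.4808)
n_3 = (-0.9168, -0.3994)
n_4 = (+0.1601, -0.9871)
n_5 = (+0.8932, -0.4496)
  (0,1): δ = 116.84°  ·
  (0,2): δ = 40.90°  ✓
  (0,3): δ = 11.37°  ✓
  (0,4): δ = 87.04°  ·
  (0,5): δ = 141.11°  ·
  (1,2): δ = 104.06°  ·
  (1,3): δ = 51.79°  ·
  (1,4): δ = 23.88°  ✓
  (1,5): δ = 77.95°  ·
  (2,3): δ = 127.72°  ·
  (2,4): δ = 52.05°  ·
  (2,5): δ = 2.02°  ✓
  (3,4): δ = 104.33°  ·
  (3,5): δ = 50.26°  ·
  (4,5): δ = 125.93°  ·
antipodal pairs: 4

count = 4; pairs: (0,2), (0,3), (1,4), (2,5)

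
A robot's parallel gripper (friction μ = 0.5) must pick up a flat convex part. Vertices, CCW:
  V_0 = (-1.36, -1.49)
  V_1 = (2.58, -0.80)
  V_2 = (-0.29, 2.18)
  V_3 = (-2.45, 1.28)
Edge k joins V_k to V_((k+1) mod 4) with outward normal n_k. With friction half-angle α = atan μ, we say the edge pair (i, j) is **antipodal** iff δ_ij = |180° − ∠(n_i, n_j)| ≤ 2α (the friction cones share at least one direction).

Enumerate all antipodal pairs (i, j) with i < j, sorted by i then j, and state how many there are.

α = atan 0.5 = 26.57°;  2α = 53.13°
n_0 = (+0.1725, -0.9850)
n_1 = (+0.7203, +0.6937)
n_2 = (-0.3846, +0.9231)
n_3 = (-0.9305, -0.3662)
  (0,1): δ = 56.01°  ·
  (0,2): δ = 12.69°  ✓
  (0,3): δ = 101.55°  ·
  (1,2): δ = 111.30°  ·
  (1,3): δ = 22.44°  ✓
  (2,3): δ = 91.14°  ·
antipodal pairs: 2

count = 2; pairs: (0,2), (1,3)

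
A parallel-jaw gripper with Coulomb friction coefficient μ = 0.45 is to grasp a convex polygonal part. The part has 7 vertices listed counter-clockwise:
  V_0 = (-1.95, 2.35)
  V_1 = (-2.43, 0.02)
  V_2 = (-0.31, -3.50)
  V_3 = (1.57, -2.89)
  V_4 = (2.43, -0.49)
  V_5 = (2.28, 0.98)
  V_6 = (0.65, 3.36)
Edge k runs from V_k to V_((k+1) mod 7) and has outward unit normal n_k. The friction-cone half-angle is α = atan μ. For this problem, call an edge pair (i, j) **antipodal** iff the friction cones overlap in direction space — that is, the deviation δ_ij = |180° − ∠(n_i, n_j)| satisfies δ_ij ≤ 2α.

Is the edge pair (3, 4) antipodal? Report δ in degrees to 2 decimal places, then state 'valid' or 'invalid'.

α = atan 0.45 = 24.23°;  2α = 48.46°
edge 3: e_3 = (+0.86, +2.40);  n_3 = (+0.9414, -0.3373)
edge 4: e_4 = (-0.15, +1.47);  n_4 = (+0.9948, +0.1015)
∠(n_3, n_4) = 25.54°
δ = |180° − 25.54°| = 154.46°
154.46° > 2α = 48.46°  →  invalid

δ = 154.46°, invalid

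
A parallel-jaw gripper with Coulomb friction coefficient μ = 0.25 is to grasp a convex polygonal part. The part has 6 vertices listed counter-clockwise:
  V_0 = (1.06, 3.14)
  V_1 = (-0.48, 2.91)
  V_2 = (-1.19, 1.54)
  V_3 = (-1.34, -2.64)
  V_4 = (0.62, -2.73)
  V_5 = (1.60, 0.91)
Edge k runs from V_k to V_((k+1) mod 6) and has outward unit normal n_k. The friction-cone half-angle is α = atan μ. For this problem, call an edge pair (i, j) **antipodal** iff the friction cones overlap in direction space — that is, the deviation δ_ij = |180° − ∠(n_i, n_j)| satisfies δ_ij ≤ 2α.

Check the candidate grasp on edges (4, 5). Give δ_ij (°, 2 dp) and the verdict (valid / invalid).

α = atan 0.25 = 14.04°;  2α = 28.07°
edge 4: e_4 = (+0.98, +3.64);  n_4 = (+0.9656, -0.2600)
edge 5: e_5 = (-0.54, +2.23);  n_5 = (+0.9719, +0.2354)
∠(n_4, n_5) = 28.68°
δ = |180° − 28.68°| = 151.32°
151.32° > 2α = 28.07°  →  invalid

δ = 151.32°, invalid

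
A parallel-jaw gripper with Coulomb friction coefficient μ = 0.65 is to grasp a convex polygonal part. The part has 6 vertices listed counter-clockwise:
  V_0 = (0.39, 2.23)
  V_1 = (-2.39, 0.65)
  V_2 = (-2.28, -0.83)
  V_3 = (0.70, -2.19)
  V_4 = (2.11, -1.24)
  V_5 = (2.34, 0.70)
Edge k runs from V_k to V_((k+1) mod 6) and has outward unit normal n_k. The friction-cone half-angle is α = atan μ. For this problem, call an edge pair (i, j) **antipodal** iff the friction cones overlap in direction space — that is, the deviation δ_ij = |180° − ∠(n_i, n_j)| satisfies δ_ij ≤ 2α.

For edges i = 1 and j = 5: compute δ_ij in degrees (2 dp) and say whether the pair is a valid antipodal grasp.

δ = 47.63°, valid

α = atan 0.65 = 33.02°;  2α = 66.05°
edge 1: e_1 = (+0.11, -1.48);  n_1 = (-0.9972, -0.0741)
edge 5: e_5 = (-1.95, +1.53);  n_5 = (+0.6173, +0.7867)
∠(n_1, n_5) = 132.37°
δ = |180° − 132.37°| = 47.63°
47.63° ≤ 2α = 66.05°  →  valid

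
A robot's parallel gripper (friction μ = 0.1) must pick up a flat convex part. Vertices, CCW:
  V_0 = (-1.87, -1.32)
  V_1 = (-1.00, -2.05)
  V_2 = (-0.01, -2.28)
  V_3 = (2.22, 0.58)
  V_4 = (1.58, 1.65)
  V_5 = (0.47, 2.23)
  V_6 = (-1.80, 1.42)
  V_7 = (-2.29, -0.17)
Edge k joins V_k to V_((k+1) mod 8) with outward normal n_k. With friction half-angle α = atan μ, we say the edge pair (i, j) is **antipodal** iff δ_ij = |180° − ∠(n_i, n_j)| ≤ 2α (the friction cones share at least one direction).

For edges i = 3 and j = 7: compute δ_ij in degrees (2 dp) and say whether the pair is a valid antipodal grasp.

δ = 10.82°, valid

α = atan 0.1 = 5.71°;  2α = 11.42°
edge 3: e_3 = (-0.64, +1.07);  n_3 = (+0.8582, +0.5133)
edge 7: e_7 = (+0.42, -1.15);  n_7 = (-0.9393, -0.3431)
∠(n_3, n_7) = 169.18°
δ = |180° − 169.18°| = 10.82°
10.82° ≤ 2α = 11.42°  →  valid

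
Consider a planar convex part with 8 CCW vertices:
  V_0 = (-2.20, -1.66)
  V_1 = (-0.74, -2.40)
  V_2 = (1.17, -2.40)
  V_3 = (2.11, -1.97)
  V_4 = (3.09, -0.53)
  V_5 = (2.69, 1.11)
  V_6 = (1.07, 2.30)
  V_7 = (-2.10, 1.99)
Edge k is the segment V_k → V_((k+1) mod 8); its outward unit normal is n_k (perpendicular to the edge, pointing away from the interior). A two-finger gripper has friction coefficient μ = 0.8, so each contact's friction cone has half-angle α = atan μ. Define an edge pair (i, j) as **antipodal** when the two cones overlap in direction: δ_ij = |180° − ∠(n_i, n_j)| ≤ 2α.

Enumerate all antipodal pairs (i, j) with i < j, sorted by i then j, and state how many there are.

α = atan 0.8 = 38.66°;  2α = 77.32°
n_0 = (-0.4521, -0.8920)
n_1 = (+0.0000, -1.0000)
n_2 = (+0.4160, -0.9094)
n_3 = (+0.8267, -0.5626)
n_4 = (+0.9715, +0.2370)
n_5 = (+0.5920, +0.8059)
n_6 = (-0.0973, +0.9953)
n_7 = (-0.9996, +0.0274)
  (0,1): δ = 153.12°  ·
  (0,2): δ = 128.54°  ·
  (0,3): δ = 97.36°  ·
  (0,4): δ = 49.41°  ✓
  (0,5): δ = 9.42°  ✓
  (0,6): δ = 32.46°  ✓
  (0,7): δ = 115.31°  ·
  (1,2): δ = 155.42°  ·
  (1,3): δ = 124.24°  ·
  (1,4): δ = 76.29°  ✓
  (1,5): δ = 36.30°  ✓
  (1,6): δ = 5.59°  ✓
  (1,7): δ = 88.43°  ·
  (2,3): δ = 148.82°  ·
  (2,4): δ = 100.87°  ·
  (2,5): δ = 60.88°  ✓
  (2,6): δ = 19.00°  ✓
  (2,7): δ = 63.85°  ✓
  (3,4): δ = 132.06°  ·
  (3,5): δ = 92.06°  ·
  (3,6): δ = 50.18°  ✓
  (3,7): δ = 32.67°  ✓
  (4,5): δ = 140.01°  ·
  (4,6): δ = 98.12°  ·
  (4,7): δ = 15.28°  ✓
  (5,6): δ = 138.11°  ·
  (5,7): δ = 55.27°  ✓
  (6,7): δ = 97.15°  ·
antipodal pairs: 13

count = 13; pairs: (0,4), (0,5), (0,6), (1,4), (1,5), (1,6), (2,5), (2,6), (2,7), (3,6), (3,7), (4,7), (5,7)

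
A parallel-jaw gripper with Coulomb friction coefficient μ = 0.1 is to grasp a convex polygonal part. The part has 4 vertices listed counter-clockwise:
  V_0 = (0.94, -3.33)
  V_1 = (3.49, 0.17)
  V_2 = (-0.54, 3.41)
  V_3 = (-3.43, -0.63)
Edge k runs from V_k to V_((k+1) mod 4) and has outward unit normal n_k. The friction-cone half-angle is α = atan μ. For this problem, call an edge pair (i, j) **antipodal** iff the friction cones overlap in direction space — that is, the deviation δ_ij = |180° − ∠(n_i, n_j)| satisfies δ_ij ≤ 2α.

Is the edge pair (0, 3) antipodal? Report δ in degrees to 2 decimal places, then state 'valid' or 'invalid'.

α = atan 0.1 = 5.71°;  2α = 11.42°
edge 0: e_0 = (+2.55, +3.50);  n_0 = (+0.8082, -0.5889)
edge 3: e_3 = (+4.37, -2.70);  n_3 = (-0.5256, -0.8507)
∠(n_0, n_3) = 85.63°
δ = |180° − 85.63°| = 94.37°
94.37° > 2α = 11.42°  →  invalid

δ = 94.37°, invalid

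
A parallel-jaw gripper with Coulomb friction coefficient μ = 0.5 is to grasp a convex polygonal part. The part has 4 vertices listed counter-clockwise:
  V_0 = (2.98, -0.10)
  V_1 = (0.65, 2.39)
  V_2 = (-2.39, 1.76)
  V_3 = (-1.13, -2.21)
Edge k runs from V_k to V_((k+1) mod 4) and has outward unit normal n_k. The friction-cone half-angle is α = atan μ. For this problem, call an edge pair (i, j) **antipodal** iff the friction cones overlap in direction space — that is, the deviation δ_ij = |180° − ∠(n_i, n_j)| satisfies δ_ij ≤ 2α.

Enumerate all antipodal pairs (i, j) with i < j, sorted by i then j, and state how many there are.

α = atan 0.5 = 26.57°;  2α = 53.13°
n_0 = (+0.7302, +0.6833)
n_1 = (-0.2029, +0.9792)
n_2 = (-0.9531, -0.3025)
n_3 = (+0.4567, -0.8896)
  (0,1): δ = 121.39°  ·
  (0,2): δ = 25.49°  ✓
  (0,3): δ = 74.08°  ·
  (1,2): δ = 84.10°  ·
  (1,3): δ = 15.47°  ✓
  (2,3): δ = 80.43°  ·
antipodal pairs: 2

count = 2; pairs: (0,2), (1,3)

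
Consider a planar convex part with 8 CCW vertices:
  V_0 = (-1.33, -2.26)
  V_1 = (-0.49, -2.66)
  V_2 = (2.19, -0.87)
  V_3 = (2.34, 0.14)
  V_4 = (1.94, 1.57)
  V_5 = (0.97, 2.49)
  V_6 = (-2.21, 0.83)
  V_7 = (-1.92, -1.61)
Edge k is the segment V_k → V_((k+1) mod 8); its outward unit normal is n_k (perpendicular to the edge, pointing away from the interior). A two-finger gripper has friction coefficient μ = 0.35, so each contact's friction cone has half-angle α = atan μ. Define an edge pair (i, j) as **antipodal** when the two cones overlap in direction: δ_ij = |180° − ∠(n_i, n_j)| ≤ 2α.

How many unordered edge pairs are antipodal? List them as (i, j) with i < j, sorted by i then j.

count = 6; pairs: (0,4), (1,5), (2,6), (3,6), (3,7), (4,7)

α = atan 0.35 = 19.29°;  2α = 38.58°
n_0 = (-0.4299, -0.9029)
n_1 = (+0.5554, -0.8316)
n_2 = (+0.9892, -0.1469)
n_3 = (+0.9630, +0.2694)
n_4 = (+0.6882, +0.7256)
n_5 = (-0.4628, +0.8865)
n_6 = (-0.9930, -0.1180)
n_7 = (-0.7405, -0.6721)
  (0,1): δ = 120.80°  ·
  (0,2): δ = 72.98°  ·
  (0,3): δ = 48.91°  ·
  (0,4): δ = 18.02°  ✓
  (0,5): δ = 53.03°  ·
  (0,6): δ = 122.24°  ·
  (0,7): δ = 157.69°  ·
  (1,2): δ = 132.19°  ·
  (1,3): δ = 108.11°  ·
  (1,4): δ = 77.22°  ·
  (1,5): δ = 6.17°  ✓
  (1,6): δ = 63.04°  ·
  (1,7): δ = 98.49°  ·
  (2,3): δ = 155.93°  ·
  (2,4): δ = 125.04°  ·
  (2,5): δ = 53.99°  ·
  (2,6): δ = 15.23°  ✓
  (2,7): δ = 50.68°  ·
  (3,4): δ = 149.11°  ·
  (3,5): δ = 78.06°  ·
  (3,6): δ = 8.85°  ✓
  (3,7): δ = 26.60°  ✓
  (4,5): δ = 108.95°  ·
  (4,6): δ = 39.74°  ·
  (4,7): δ = 4.29°  ✓
  (5,6): δ = 110.79°  ·
  (5,7): δ = 75.34°  ·
  (6,7): δ = 144.55°  ·
antipodal pairs: 6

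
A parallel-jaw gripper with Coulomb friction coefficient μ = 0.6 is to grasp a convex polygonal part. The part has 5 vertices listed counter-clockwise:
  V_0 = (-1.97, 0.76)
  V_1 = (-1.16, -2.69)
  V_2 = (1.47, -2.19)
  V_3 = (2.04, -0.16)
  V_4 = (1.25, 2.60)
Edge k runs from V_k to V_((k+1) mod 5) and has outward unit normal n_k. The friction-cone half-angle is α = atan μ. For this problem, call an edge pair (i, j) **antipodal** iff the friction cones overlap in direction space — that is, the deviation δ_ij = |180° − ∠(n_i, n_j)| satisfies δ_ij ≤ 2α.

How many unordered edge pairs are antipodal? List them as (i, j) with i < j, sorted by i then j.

count = 4; pairs: (0,2), (0,3), (1,4), (2,4)

α = atan 0.6 = 30.96°;  2α = 61.93°
n_0 = (-0.9735, -0.2286)
n_1 = (+0.1868, -0.9824)
n_2 = (+0.9628, -0.2703)
n_3 = (+0.9614, +0.2752)
n_4 = (-0.4961, +0.8682)
  (0,1): δ = 92.45°  ·
  (0,2): δ = 28.90°  ✓
  (0,3): δ = 2.76°  ✓
  (0,4): δ = 106.53°  ·
  (1,2): δ = 116.45°  ·
  (1,3): δ = 84.79°  ·
  (1,4): δ = 18.98°  ✓
  (2,3): δ = 148.34°  ·
  (2,4): δ = 44.57°  ✓
  (3,4): δ = 76.23°  ·
antipodal pairs: 4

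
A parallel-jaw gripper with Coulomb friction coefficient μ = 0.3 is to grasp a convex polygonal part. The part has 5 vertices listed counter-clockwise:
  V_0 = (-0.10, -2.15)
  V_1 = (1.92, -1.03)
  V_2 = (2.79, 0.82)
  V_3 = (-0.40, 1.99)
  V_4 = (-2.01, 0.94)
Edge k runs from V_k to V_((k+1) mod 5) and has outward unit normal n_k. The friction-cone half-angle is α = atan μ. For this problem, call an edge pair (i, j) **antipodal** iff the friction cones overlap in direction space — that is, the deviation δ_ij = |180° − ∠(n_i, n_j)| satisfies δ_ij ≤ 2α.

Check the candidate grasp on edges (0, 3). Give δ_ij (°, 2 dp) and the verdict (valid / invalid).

α = atan 0.3 = 16.70°;  2α = 33.40°
edge 0: e_0 = (+2.02, +1.12);  n_0 = (+0.4849, -0.8746)
edge 3: e_3 = (-1.61, -1.05);  n_3 = (-0.5463, +0.8376)
∠(n_0, n_3) = 175.90°
δ = |180° − 175.90°| = 4.10°
4.10° ≤ 2α = 33.40°  →  valid

δ = 4.10°, valid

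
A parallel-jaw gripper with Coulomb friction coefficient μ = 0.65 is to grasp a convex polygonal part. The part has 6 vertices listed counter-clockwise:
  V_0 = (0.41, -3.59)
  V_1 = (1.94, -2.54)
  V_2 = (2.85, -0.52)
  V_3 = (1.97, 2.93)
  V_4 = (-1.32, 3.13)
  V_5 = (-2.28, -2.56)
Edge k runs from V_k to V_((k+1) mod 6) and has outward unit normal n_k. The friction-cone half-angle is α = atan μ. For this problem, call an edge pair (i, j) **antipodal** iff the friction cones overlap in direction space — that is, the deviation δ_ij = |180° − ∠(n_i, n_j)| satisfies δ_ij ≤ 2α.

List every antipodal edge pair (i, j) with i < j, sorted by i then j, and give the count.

α = atan 0.65 = 33.02°;  2α = 66.05°
n_0 = (+0.5658, -0.8245)
n_1 = (+0.9118, -0.4107)
n_2 = (+0.9690, +0.2472)
n_3 = (+0.0607, +0.9982)
n_4 = (-0.9861, +0.1664)
n_5 = (-0.3576, -0.9339)
  (0,1): δ = 148.71°  ·
  (0,2): δ = 110.15°  ·
  (0,3): δ = 37.94°  ✓
  (0,4): δ = 45.96°  ✓
  (0,5): δ = 124.59°  ·
  (1,2): δ = 141.44°  ·
  (1,3): δ = 69.23°  ·
  (1,4): δ = 14.67°  ✓
  (1,5): δ = 93.30°  ·
  (2,3): δ = 107.79°  ·
  (2,4): δ = 23.89°  ✓
  (2,5): δ = 54.74°  ✓
  (3,4): δ = 96.10°  ·
  (3,5): δ = 17.47°  ✓
  (4,5): δ = 101.38°  ·
antipodal pairs: 6

count = 6; pairs: (0,3), (0,4), (1,4), (2,4), (2,5), (3,5)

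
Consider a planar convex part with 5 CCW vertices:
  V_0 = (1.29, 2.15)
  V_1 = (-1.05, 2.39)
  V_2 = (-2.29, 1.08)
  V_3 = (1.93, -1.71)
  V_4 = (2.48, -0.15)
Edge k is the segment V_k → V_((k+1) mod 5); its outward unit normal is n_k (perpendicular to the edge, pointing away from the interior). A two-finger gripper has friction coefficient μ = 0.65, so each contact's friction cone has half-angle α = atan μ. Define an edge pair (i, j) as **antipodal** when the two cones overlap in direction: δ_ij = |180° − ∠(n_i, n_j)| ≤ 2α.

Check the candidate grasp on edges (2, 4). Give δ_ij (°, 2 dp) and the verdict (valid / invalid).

α = atan 0.65 = 33.02°;  2α = 66.05°
edge 2: e_2 = (+4.22, -2.79);  n_2 = (-0.5515, -0.8342)
edge 4: e_4 = (-1.19, +2.30);  n_4 = (+0.8882, +0.4595)
∠(n_2, n_4) = 150.83°
δ = |180° − 150.83°| = 29.17°
29.17° ≤ 2α = 66.05°  →  valid

δ = 29.17°, valid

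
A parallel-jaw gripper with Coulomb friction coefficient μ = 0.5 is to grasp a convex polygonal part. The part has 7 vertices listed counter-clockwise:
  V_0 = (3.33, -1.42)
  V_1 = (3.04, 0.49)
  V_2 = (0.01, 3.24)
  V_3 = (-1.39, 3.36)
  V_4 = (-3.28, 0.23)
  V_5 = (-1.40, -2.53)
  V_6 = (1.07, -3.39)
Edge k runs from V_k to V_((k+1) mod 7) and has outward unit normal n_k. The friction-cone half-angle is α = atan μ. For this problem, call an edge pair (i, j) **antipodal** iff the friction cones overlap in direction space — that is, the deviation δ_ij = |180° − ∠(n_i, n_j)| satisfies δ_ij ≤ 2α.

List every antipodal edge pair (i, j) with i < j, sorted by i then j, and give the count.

α = atan 0.5 = 26.57°;  2α = 53.13°
n_0 = (+0.9887, +0.1501)
n_1 = (+0.6721, +0.7405)
n_2 = (+0.0854, +0.9963)
n_3 = (-0.8560, +0.5169)
n_4 = (-0.8265, -0.5630)
n_5 = (-0.3288, -0.9444)
n_6 = (+0.6571, -0.7538)
  (0,1): δ = 140.86°  ·
  (0,2): δ = 103.53°  ·
  (0,3): δ = 39.76°  ✓
  (0,4): δ = 25.63°  ✓
  (0,5): δ = 62.17°  ·
  (0,6): δ = 122.44°  ·
  (1,2): δ = 142.67°  ·
  (1,3): δ = 78.90°  ·
  (1,4): δ = 13.51°  ✓
  (1,5): δ = 23.03°  ✓
  (1,6): δ = 83.30°  ·
  (2,3): δ = 116.23°  ·
  (2,4): δ = 50.84°  ✓
  (2,5): δ = 14.30°  ✓
  (2,6): δ = 45.98°  ✓
  (3,4): δ = 114.61°  ·
  (3,5): δ = 78.07°  ·
  (3,6): δ = 17.80°  ✓
  (4,5): δ = 143.46°  ·
  (4,6): δ = 83.18°  ·
  (5,6): δ = 119.72°  ·
antipodal pairs: 8

count = 8; pairs: (0,3), (0,4), (1,4), (1,5), (2,4), (2,5), (2,6), (3,6)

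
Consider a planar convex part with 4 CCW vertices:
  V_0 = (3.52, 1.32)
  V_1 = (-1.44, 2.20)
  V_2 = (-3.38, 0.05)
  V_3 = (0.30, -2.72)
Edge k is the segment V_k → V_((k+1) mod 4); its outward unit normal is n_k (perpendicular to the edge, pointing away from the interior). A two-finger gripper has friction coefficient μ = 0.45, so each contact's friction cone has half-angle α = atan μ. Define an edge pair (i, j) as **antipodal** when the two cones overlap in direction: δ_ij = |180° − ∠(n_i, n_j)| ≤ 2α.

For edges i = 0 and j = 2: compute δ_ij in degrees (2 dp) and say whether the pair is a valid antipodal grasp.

α = atan 0.45 = 24.23°;  2α = 48.46°
edge 0: e_0 = (-4.96, +0.88);  n_0 = (+0.1747, +0.9846)
edge 2: e_2 = (+3.68, -2.77);  n_2 = (-0.6014, -0.7990)
∠(n_0, n_2) = 153.09°
δ = |180° − 153.09°| = 26.91°
26.91° ≤ 2α = 48.46°  →  valid

δ = 26.91°, valid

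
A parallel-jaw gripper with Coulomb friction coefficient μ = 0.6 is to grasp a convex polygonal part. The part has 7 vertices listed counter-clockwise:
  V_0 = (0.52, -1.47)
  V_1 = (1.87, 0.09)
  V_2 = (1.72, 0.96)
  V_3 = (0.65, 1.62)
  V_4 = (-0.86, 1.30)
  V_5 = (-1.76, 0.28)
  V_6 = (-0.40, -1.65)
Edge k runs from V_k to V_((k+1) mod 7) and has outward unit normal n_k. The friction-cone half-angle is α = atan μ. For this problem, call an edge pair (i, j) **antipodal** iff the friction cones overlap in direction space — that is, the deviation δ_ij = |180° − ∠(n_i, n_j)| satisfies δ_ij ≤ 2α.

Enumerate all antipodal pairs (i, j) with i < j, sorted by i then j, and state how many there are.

count = 8; pairs: (0,3), (0,4), (1,4), (1,5), (2,5), (2,6), (3,6), (4,6)

α = atan 0.6 = 30.96°;  2α = 61.93°
n_0 = (+0.7562, -0.6544)
n_1 = (+0.9855, +0.1699)
n_2 = (+0.5250, +0.8511)
n_3 = (-0.2073, +0.9783)
n_4 = (-0.7498, +0.6616)
n_5 = (-0.8174, -0.5760)
n_6 = (+0.1920, -0.9814)
  (0,1): δ = 129.35°  ·
  (0,2): δ = 80.79°  ·
  (0,3): δ = 37.16°  ✓
  (0,4): δ = 0.55°  ✓
  (0,5): δ = 76.04°  ·
  (0,6): δ = 141.94°  ·
  (1,2): δ = 131.45°  ·
  (1,3): δ = 87.82°  ·
  (1,4): δ = 51.21°  ✓
  (1,5): δ = 25.39°  ✓
  (1,6): δ = 91.29°  ·
  (2,3): δ = 136.37°  ·
  (2,4): δ = 99.76°  ·
  (2,5): δ = 23.16°  ✓
  (2,6): δ = 42.74°  ✓
  (3,4): δ = 143.39°  ·
  (3,5): δ = 66.79°  ·
  (3,6): δ = 0.89°  ✓
  (4,5): δ = 103.41°  ·
  (4,6): δ = 37.51°  ✓
  (5,6): δ = 114.10°  ·
antipodal pairs: 8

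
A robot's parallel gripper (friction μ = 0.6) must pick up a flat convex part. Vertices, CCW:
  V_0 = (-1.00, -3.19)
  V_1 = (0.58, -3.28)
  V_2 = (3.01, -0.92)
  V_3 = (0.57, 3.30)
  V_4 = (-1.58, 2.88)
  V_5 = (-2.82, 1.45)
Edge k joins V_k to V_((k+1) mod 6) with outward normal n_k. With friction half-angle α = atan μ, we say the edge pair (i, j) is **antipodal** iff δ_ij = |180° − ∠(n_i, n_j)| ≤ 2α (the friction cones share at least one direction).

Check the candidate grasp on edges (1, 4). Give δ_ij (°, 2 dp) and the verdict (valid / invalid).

α = atan 0.6 = 30.96°;  2α = 61.93°
edge 1: e_1 = (+2.43, +2.36);  n_1 = (+0.6967, -0.7174)
edge 4: e_4 = (-1.24, -1.43);  n_4 = (-0.7555, +0.6551)
∠(n_1, n_4) = 175.09°
δ = |180° − 175.09°| = 4.91°
4.91° ≤ 2α = 61.93°  →  valid

δ = 4.91°, valid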